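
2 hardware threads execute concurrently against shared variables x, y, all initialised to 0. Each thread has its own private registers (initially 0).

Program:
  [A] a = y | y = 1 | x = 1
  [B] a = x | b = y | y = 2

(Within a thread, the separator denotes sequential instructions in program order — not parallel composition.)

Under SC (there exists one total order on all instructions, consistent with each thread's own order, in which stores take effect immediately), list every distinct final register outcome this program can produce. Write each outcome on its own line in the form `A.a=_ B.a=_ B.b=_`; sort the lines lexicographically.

A.a=0 B.a=0 B.b=0
A.a=0 B.a=0 B.b=1
A.a=0 B.a=1 B.b=1
A.a=2 B.a=0 B.b=0

outcome vector order: (A.a,B.a,B.b)
|SC outcomes| = 4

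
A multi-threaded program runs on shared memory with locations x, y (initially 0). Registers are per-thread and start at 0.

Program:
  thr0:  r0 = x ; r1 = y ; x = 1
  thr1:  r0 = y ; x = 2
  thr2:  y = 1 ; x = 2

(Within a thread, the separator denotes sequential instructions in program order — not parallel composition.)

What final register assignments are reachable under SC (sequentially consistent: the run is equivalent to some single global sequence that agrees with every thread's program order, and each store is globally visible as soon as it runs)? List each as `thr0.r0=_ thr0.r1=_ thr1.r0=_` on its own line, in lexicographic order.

thr0.r0=0 thr0.r1=0 thr1.r0=0
thr0.r0=0 thr0.r1=0 thr1.r0=1
thr0.r0=0 thr0.r1=1 thr1.r0=0
thr0.r0=0 thr0.r1=1 thr1.r0=1
thr0.r0=2 thr0.r1=0 thr1.r0=0
thr0.r0=2 thr0.r1=1 thr1.r0=0
thr0.r0=2 thr0.r1=1 thr1.r0=1

outcome vector order: (thr0.r0,thr0.r1,thr1.r0)
|SC outcomes| = 7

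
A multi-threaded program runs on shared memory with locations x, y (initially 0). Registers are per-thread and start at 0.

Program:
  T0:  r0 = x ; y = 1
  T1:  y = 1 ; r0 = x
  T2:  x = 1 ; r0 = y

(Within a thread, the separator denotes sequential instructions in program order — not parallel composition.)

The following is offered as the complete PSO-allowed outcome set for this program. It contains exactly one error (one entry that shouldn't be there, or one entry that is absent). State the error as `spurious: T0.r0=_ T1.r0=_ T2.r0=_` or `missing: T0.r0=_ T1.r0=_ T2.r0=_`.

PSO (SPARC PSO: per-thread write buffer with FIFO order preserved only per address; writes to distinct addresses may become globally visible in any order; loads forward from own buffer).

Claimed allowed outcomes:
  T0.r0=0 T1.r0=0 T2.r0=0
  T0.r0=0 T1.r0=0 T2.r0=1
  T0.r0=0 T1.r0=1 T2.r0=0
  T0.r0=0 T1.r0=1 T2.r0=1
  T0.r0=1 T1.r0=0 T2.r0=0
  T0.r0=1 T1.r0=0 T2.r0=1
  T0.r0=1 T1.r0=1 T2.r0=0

outcome vector order: (T0.r0,T1.r0,T2.r0)
under PSO → 000 001 010 011 100 101 110 111
PSO∖claimed = {111}

missing: T0.r0=1 T1.r0=1 T2.r0=1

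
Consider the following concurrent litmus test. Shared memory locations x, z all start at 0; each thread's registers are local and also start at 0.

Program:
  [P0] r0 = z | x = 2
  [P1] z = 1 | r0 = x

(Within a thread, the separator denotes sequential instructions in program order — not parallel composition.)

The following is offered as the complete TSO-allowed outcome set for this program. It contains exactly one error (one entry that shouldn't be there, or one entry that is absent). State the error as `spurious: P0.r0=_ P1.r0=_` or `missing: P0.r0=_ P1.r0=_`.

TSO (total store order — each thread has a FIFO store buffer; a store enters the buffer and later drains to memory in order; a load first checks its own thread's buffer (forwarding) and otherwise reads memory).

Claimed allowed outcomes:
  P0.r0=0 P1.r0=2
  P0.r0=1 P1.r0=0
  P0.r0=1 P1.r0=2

missing: P0.r0=0 P1.r0=0

outcome vector order: (P0.r0,P1.r0)
TSO (4): (0,0), (0,2), (1,0), (1,2)
TSO∖claimed = {(0,0)}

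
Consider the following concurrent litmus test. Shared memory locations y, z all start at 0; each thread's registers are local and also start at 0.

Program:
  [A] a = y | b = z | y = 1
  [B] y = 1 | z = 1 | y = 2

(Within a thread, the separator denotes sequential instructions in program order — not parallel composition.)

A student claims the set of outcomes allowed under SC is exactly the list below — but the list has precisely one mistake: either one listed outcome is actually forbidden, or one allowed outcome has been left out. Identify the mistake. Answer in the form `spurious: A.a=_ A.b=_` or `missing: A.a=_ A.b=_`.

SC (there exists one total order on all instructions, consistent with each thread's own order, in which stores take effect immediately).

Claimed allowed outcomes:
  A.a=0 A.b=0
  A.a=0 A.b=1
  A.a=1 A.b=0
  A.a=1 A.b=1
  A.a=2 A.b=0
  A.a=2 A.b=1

outcome vector order: (A.a,A.b)
[SC] allowed = {00 01 10 11 21}
claimed∖SC = {20}

spurious: A.a=2 A.b=0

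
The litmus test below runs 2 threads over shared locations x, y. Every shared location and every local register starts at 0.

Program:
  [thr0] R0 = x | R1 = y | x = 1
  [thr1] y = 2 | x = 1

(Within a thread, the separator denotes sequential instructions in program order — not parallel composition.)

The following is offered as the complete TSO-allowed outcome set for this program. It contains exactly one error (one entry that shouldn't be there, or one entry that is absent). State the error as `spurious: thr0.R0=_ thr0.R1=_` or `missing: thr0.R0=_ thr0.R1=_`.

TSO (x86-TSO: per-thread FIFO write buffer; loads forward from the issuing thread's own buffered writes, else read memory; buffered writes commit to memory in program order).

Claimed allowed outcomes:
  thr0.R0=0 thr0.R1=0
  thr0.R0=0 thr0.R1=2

missing: thr0.R0=1 thr0.R1=2

outcome vector order: (thr0.R0,thr0.R1)
under TSO → (0,0); (0,2); (1,2)
TSO∖claimed = {(1,2)}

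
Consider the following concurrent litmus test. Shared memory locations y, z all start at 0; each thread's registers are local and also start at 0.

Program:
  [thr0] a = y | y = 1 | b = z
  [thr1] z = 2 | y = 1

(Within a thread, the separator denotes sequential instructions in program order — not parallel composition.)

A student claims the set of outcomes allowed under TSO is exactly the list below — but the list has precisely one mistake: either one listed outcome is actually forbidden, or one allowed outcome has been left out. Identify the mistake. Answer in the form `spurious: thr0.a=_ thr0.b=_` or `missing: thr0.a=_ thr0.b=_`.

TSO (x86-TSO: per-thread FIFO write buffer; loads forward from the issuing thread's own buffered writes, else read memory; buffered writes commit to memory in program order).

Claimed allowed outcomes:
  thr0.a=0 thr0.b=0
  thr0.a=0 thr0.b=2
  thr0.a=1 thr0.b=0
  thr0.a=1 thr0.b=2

outcome vector order: (thr0.a,thr0.b)
[TSO] allowed = {0/0; 0/2; 1/2}
claimed∖TSO = {1/0}

spurious: thr0.a=1 thr0.b=0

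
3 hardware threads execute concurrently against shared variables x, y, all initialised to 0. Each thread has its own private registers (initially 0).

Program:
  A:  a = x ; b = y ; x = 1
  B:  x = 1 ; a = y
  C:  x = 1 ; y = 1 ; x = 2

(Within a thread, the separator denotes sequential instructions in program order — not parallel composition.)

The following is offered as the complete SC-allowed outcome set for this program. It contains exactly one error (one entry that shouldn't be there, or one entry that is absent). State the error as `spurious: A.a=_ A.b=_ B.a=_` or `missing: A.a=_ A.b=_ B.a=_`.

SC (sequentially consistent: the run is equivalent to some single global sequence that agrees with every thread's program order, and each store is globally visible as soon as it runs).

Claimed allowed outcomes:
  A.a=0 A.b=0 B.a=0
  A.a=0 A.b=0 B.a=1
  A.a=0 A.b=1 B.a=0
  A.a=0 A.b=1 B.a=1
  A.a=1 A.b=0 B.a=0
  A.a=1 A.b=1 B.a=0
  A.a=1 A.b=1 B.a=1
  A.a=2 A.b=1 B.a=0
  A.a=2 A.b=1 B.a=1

missing: A.a=1 A.b=0 B.a=1

outcome vector order: (A.a,A.b,B.a)
SC (10): 0/0/0, 0/0/1, 0/1/0, 0/1/1, 1/0/0, 1/0/1, 1/1/0, 1/1/1, 2/1/0, 2/1/1
SC∖claimed = {1/0/1}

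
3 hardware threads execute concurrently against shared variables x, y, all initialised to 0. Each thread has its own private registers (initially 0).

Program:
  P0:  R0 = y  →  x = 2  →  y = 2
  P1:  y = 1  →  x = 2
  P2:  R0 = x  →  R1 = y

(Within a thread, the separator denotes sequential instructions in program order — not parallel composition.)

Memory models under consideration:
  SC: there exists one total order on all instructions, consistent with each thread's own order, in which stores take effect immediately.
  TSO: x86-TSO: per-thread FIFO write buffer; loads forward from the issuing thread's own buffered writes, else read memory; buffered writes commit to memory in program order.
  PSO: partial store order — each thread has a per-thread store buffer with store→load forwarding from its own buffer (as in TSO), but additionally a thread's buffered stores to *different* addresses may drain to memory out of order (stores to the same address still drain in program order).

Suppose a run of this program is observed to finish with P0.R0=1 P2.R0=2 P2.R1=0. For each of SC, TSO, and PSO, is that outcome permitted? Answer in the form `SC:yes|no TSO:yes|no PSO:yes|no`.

SC:no TSO:no PSO:yes

outcome vector order: (P0.R0,P2.R0,P2.R1)
SC: 11 outcomes — {<0 0 0>; <0 0 1>; <0 0 2>; <0 2 0>; <0 2 1>; <0 2 2>; <1 0 0>; <1 0 1>; <1 0 2>; <1 2 1>; <1 2 2>}
TSO: 11 outcomes — {<0 0 0>; <0 0 1>; <0 0 2>; <0 2 0>; <0 2 1>; <0 2 2>; <1 0 0>; <1 0 1>; <1 0 2>; <1 2 1>; <1 2 2>}
PSO: 12 outcomes — {<0 0 0>; <0 0 1>; <0 0 2>; <0 2 0>; <0 2 1>; <0 2 2>; <1 0 0>; <1 0 1>; <1 0 2>; <1 2 0>; <1 2 1>; <1 2 2>}
target <1 2 0> ∈ {PSO}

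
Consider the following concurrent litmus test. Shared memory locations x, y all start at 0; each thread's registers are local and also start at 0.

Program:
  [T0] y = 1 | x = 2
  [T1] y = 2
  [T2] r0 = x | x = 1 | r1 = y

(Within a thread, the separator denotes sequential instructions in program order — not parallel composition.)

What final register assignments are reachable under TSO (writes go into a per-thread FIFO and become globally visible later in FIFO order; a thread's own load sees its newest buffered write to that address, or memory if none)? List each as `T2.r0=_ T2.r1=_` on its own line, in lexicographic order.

outcome vector order: (T2.r0,T2.r1)
|TSO outcomes| = 5

T2.r0=0 T2.r1=0
T2.r0=0 T2.r1=1
T2.r0=0 T2.r1=2
T2.r0=2 T2.r1=1
T2.r0=2 T2.r1=2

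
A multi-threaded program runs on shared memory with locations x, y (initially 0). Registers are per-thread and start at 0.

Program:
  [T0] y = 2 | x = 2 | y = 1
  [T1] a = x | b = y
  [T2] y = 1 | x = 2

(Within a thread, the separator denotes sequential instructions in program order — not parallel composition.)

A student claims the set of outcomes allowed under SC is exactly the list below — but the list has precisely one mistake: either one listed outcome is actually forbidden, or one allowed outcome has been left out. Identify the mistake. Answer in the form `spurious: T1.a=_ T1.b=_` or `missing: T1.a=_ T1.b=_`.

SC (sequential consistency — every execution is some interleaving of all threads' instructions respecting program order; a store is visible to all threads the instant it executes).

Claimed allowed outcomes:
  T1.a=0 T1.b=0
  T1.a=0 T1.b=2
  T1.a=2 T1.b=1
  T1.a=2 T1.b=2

missing: T1.a=0 T1.b=1

outcome vector order: (T1.a,T1.b)
SC: 5 outcomes — {00, 01, 02, 21, 22}
SC∖claimed = {01}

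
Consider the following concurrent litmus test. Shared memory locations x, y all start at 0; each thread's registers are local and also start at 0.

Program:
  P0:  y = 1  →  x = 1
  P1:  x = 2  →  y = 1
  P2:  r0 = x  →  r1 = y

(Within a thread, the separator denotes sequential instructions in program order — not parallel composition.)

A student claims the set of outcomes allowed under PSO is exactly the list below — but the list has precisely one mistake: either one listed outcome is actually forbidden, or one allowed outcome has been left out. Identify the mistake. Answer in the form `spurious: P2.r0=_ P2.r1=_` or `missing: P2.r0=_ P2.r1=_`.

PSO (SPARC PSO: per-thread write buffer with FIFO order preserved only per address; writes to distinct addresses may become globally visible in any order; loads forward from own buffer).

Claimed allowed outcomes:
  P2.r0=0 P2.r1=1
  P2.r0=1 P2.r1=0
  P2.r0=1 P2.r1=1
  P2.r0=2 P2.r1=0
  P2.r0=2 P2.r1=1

missing: P2.r0=0 P2.r1=0

outcome vector order: (P2.r0,P2.r1)
PSO: 6 outcomes — {<0 0>; <0 1>; <1 0>; <1 1>; <2 0>; <2 1>}
PSO∖claimed = {<0 0>}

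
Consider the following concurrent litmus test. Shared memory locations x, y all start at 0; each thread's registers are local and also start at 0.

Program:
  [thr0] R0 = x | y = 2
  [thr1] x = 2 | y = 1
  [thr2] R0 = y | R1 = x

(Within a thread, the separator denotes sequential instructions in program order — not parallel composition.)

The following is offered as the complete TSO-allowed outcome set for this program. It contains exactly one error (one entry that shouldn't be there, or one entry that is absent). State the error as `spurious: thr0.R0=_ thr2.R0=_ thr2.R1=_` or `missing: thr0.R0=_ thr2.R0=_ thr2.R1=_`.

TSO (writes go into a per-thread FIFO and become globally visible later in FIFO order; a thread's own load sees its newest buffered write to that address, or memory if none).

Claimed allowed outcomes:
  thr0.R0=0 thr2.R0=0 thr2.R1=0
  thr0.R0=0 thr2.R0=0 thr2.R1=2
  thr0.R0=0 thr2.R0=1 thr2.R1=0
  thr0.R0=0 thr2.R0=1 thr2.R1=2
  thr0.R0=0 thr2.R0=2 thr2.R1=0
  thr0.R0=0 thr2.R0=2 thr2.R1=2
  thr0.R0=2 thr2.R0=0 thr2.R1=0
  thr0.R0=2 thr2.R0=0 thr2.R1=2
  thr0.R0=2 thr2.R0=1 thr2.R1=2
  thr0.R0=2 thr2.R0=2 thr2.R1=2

outcome vector order: (thr0.R0,thr2.R0,thr2.R1)
TSO: 9 outcomes — {<0 0 0>; <0 0 2>; <0 1 2>; <0 2 0>; <0 2 2>; <2 0 0>; <2 0 2>; <2 1 2>; <2 2 2>}
claimed∖TSO = {<0 1 0>}

spurious: thr0.R0=0 thr2.R0=1 thr2.R1=0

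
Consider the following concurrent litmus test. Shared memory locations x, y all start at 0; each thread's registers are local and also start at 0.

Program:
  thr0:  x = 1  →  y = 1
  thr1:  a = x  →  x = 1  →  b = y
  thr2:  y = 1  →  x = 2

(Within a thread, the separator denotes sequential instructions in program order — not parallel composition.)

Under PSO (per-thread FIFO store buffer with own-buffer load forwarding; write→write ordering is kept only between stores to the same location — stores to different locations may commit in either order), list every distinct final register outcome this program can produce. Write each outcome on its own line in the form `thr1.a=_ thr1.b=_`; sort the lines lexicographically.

thr1.a=0 thr1.b=0
thr1.a=0 thr1.b=1
thr1.a=1 thr1.b=0
thr1.a=1 thr1.b=1
thr1.a=2 thr1.b=0
thr1.a=2 thr1.b=1

outcome vector order: (thr1.a,thr1.b)
|PSO outcomes| = 6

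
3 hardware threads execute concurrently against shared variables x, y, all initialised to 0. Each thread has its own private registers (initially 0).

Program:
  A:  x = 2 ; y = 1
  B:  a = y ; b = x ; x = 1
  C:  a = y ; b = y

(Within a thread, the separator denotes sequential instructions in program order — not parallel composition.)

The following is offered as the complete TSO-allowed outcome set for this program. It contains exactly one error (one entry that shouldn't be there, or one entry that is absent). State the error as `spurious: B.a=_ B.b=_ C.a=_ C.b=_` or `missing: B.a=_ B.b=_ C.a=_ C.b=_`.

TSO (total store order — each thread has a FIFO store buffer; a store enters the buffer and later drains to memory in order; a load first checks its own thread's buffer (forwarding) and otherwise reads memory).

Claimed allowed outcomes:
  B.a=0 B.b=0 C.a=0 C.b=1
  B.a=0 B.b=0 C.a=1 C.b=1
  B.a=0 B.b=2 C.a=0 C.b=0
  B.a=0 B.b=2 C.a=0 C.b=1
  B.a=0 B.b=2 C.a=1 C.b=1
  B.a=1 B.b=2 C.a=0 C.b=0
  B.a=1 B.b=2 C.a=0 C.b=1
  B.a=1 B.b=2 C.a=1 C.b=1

outcome vector order: (B.a,B.b,C.a,C.b)
TSO (9): <0 0 0 0>, <0 0 0 1>, <0 0 1 1>, <0 2 0 0>, <0 2 0 1>, <0 2 1 1>, <1 2 0 0>, <1 2 0 1>, <1 2 1 1>
TSO∖claimed = {<0 0 0 0>}

missing: B.a=0 B.b=0 C.a=0 C.b=0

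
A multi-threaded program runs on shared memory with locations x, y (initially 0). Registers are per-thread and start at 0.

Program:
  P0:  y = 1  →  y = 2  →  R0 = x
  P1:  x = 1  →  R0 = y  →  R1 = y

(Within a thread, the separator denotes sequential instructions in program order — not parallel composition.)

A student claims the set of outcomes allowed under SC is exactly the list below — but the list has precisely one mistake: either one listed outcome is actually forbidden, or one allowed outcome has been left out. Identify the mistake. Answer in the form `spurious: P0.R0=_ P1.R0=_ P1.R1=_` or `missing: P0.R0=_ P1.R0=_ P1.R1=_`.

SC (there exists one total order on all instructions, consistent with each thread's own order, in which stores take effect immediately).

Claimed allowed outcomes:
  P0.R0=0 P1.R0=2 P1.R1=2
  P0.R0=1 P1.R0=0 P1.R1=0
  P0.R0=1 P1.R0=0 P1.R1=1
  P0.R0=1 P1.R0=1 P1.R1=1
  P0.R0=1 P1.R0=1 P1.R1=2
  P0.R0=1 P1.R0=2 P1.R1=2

outcome vector order: (P0.R0,P1.R0,P1.R1)
under SC → 0/2/2, 1/0/0, 1/0/1, 1/0/2, 1/1/1, 1/1/2, 1/2/2
SC∖claimed = {1/0/2}

missing: P0.R0=1 P1.R0=0 P1.R1=2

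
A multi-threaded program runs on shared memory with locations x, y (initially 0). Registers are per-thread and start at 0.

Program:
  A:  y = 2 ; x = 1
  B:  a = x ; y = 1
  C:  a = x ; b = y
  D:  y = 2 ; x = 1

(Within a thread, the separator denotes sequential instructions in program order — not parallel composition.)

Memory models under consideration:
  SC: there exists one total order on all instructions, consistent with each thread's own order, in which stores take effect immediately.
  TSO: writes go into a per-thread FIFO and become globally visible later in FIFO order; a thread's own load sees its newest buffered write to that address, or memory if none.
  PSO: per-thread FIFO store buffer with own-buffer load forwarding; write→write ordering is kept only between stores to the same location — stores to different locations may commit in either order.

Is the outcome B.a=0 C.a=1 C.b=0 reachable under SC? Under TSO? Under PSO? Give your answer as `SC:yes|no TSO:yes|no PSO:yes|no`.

SC:no TSO:no PSO:yes

outcome vector order: (B.a,C.a,C.b)
SC (10): 000 001 002 011 012 100 101 102 111 112
TSO (10): 000 001 002 011 012 100 101 102 111 112
PSO (12): 000 001 002 010 011 012 100 101 102 110 111 112
target 010 ∈ {PSO}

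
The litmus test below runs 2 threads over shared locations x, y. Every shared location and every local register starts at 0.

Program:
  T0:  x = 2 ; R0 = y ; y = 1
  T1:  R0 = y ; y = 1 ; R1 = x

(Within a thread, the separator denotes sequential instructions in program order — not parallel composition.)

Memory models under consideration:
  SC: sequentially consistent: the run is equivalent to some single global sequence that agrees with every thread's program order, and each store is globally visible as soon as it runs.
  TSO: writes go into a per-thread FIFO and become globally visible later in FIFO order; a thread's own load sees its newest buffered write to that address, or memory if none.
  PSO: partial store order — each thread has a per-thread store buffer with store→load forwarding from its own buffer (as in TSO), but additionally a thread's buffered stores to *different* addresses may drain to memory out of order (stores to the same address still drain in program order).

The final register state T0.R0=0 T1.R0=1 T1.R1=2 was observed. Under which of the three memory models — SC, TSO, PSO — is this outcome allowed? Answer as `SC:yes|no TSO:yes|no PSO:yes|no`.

SC:yes TSO:yes PSO:yes

outcome vector order: (T0.R0,T1.R0,T1.R1)
under SC → (0,0,2); (0,1,2); (1,0,0); (1,0,2)
under TSO → (0,0,0); (0,0,2); (0,1,2); (1,0,0); (1,0,2)
under PSO → (0,0,0); (0,0,2); (0,1,0); (0,1,2); (1,0,0); (1,0,2)
target (0,1,2) ∈ {SC,TSO,PSO}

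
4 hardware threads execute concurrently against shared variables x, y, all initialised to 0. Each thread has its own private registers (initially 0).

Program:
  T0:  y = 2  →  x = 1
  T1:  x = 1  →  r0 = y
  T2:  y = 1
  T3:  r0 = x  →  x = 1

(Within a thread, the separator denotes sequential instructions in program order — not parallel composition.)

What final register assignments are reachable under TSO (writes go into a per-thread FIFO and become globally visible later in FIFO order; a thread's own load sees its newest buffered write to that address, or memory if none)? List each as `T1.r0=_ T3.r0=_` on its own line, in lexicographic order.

T1.r0=0 T3.r0=0
T1.r0=0 T3.r0=1
T1.r0=1 T3.r0=0
T1.r0=1 T3.r0=1
T1.r0=2 T3.r0=0
T1.r0=2 T3.r0=1

outcome vector order: (T1.r0,T3.r0)
|TSO outcomes| = 6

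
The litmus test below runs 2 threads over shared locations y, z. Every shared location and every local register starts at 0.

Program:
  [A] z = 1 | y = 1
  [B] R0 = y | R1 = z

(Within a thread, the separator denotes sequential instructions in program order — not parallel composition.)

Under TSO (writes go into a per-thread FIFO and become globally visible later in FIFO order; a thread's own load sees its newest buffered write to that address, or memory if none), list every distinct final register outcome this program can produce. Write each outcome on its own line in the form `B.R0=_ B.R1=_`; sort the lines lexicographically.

B.R0=0 B.R1=0
B.R0=0 B.R1=1
B.R0=1 B.R1=1

outcome vector order: (B.R0,B.R1)
|TSO outcomes| = 3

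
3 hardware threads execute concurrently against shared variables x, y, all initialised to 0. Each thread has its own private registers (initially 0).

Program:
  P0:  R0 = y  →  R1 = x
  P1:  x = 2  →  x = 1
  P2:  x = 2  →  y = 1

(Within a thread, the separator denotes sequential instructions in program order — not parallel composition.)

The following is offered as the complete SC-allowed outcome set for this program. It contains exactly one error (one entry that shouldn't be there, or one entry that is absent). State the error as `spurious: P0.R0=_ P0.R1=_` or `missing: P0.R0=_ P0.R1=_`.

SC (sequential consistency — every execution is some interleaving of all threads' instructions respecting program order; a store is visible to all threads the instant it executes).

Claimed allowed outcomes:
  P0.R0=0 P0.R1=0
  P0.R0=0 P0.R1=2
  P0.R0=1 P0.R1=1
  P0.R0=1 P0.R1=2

missing: P0.R0=0 P0.R1=1

outcome vector order: (P0.R0,P0.R1)
SC: 5 outcomes — {00, 01, 02, 11, 12}
SC∖claimed = {01}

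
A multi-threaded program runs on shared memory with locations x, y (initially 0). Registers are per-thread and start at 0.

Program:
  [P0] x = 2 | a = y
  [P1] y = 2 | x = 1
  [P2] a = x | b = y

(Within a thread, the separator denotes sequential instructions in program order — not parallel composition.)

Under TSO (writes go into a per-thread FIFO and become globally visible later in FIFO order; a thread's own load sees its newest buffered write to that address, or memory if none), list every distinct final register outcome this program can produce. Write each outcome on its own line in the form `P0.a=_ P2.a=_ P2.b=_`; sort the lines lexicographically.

P0.a=0 P2.a=0 P2.b=0
P0.a=0 P2.a=0 P2.b=2
P0.a=0 P2.a=1 P2.b=2
P0.a=0 P2.a=2 P2.b=0
P0.a=0 P2.a=2 P2.b=2
P0.a=2 P2.a=0 P2.b=0
P0.a=2 P2.a=0 P2.b=2
P0.a=2 P2.a=1 P2.b=2
P0.a=2 P2.a=2 P2.b=0
P0.a=2 P2.a=2 P2.b=2

outcome vector order: (P0.a,P2.a,P2.b)
|TSO outcomes| = 10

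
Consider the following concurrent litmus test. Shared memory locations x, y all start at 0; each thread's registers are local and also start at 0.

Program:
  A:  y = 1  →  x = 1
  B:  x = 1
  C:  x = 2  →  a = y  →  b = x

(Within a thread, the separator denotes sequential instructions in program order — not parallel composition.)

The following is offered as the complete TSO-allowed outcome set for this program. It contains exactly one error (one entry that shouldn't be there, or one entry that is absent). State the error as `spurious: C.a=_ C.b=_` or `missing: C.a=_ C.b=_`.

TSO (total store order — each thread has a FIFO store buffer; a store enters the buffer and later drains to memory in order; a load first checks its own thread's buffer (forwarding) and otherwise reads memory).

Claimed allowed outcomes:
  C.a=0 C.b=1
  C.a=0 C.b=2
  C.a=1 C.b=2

outcome vector order: (C.a,C.b)
TSO (4): 01 02 11 12
TSO∖claimed = {11}

missing: C.a=1 C.b=1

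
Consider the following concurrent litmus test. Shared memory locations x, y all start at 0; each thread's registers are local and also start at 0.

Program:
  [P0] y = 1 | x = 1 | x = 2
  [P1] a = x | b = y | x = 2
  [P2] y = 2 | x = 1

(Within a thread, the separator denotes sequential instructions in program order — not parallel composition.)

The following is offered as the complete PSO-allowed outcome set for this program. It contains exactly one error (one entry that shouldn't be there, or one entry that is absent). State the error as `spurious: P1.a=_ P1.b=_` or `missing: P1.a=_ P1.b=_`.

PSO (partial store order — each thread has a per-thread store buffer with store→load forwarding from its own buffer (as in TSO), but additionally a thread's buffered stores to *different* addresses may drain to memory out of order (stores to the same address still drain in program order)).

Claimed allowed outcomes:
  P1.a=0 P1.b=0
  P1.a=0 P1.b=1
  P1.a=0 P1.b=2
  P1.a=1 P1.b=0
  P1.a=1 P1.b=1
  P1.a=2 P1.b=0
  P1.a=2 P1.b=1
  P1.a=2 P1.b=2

missing: P1.a=1 P1.b=2

outcome vector order: (P1.a,P1.b)
under PSO → 0/0 0/1 0/2 1/0 1/1 1/2 2/0 2/1 2/2
PSO∖claimed = {1/2}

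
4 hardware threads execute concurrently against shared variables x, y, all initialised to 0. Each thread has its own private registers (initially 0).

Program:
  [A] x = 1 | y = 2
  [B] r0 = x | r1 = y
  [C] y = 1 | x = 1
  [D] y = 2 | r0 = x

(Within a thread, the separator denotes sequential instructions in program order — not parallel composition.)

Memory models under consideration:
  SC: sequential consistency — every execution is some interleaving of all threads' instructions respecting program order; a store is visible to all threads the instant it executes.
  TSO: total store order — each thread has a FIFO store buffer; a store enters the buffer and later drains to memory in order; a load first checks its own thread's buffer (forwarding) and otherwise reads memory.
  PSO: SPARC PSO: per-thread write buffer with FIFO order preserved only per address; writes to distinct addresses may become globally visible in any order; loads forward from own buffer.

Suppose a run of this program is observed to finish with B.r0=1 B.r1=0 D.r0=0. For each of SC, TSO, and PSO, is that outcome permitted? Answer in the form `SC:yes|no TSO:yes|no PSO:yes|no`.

outcome vector order: (B.r0,B.r1,D.r0)
SC: 11 outcomes — {0/0/0; 0/0/1; 0/1/0; 0/1/1; 0/2/0; 0/2/1; 1/0/1; 1/1/0; 1/1/1; 1/2/0; 1/2/1}
TSO: 12 outcomes — {0/0/0; 0/0/1; 0/1/0; 0/1/1; 0/2/0; 0/2/1; 1/0/0; 1/0/1; 1/1/0; 1/1/1; 1/2/0; 1/2/1}
PSO: 12 outcomes — {0/0/0; 0/0/1; 0/1/0; 0/1/1; 0/2/0; 0/2/1; 1/0/0; 1/0/1; 1/1/0; 1/1/1; 1/2/0; 1/2/1}
target 1/0/0 ∈ {TSO,PSO}

SC:no TSO:yes PSO:yes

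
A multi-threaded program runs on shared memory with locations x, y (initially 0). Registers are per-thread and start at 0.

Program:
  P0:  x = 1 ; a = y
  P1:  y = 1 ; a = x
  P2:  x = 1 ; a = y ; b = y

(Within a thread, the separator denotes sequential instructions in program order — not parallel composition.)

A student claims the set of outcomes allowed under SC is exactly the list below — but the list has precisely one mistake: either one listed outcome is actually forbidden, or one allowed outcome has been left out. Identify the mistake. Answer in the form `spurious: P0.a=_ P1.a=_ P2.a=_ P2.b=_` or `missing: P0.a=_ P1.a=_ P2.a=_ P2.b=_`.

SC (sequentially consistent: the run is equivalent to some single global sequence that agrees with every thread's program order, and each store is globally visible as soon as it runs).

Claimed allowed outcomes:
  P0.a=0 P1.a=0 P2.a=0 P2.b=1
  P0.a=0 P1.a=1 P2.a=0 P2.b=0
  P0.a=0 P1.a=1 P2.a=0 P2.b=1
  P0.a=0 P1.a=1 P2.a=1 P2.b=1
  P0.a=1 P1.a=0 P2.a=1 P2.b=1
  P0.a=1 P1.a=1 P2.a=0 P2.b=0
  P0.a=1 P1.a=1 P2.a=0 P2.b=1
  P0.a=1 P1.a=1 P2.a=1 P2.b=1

outcome vector order: (P0.a,P1.a,P2.a,P2.b)
SC: 7 outcomes — {0100, 0101, 0111, 1011, 1100, 1101, 1111}
claimed∖SC = {0001}

spurious: P0.a=0 P1.a=0 P2.a=0 P2.b=1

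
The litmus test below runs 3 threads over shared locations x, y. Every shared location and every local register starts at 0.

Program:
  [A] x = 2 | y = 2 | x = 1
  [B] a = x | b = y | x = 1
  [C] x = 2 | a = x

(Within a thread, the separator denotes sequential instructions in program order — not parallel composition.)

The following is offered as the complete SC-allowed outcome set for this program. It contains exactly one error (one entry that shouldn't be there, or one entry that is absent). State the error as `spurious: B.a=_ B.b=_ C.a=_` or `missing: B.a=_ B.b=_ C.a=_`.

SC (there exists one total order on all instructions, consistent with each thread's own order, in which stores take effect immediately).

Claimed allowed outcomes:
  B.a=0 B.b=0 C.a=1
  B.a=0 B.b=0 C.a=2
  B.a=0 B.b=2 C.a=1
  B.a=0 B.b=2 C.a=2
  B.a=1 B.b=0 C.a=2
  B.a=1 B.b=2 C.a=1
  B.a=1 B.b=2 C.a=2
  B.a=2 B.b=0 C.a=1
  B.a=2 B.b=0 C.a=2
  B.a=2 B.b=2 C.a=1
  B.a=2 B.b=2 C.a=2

outcome vector order: (B.a,B.b,C.a)
under SC → <0 0 1>; <0 0 2>; <0 2 1>; <0 2 2>; <1 2 1>; <1 2 2>; <2 0 1>; <2 0 2>; <2 2 1>; <2 2 2>
claimed∖SC = {<1 0 2>}

spurious: B.a=1 B.b=0 C.a=2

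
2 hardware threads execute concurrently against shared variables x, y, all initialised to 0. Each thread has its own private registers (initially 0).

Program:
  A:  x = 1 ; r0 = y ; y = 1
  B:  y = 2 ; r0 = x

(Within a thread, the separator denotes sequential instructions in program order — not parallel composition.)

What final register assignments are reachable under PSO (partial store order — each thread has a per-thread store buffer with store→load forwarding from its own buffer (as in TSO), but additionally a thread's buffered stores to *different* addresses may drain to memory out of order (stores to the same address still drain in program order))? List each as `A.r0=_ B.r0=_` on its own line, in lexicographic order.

A.r0=0 B.r0=0
A.r0=0 B.r0=1
A.r0=2 B.r0=0
A.r0=2 B.r0=1

outcome vector order: (A.r0,B.r0)
|PSO outcomes| = 4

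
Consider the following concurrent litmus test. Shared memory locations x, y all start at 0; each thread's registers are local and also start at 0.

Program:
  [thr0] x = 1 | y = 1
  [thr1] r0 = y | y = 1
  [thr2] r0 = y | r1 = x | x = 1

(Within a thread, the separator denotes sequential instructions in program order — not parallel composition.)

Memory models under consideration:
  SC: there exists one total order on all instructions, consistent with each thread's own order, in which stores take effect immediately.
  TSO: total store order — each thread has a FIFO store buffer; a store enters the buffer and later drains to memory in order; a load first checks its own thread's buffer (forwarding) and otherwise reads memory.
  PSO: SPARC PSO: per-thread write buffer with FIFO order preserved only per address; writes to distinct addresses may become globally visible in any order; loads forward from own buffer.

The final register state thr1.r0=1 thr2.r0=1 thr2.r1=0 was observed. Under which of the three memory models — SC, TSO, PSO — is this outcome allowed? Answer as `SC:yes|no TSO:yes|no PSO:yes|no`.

outcome vector order: (thr1.r0,thr2.r0,thr2.r1)
under SC → 000; 001; 010; 011; 100; 101; 111
under TSO → 000; 001; 010; 011; 100; 101; 111
under PSO → 000; 001; 010; 011; 100; 101; 110; 111
target 110 ∈ {PSO}

SC:no TSO:no PSO:yes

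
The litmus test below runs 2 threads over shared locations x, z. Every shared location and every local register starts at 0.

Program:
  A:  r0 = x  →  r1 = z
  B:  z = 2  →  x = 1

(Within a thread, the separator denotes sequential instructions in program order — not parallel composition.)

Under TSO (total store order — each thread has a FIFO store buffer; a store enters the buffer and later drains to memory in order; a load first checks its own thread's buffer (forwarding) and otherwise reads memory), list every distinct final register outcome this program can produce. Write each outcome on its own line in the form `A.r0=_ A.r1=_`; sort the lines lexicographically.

A.r0=0 A.r1=0
A.r0=0 A.r1=2
A.r0=1 A.r1=2

outcome vector order: (A.r0,A.r1)
|TSO outcomes| = 3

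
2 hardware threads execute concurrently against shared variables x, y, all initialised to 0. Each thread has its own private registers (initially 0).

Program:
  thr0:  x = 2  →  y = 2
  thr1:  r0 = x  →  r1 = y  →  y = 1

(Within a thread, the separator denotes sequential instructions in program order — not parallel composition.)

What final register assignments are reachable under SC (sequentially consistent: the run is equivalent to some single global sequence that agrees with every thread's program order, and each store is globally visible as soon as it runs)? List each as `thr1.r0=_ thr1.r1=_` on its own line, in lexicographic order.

thr1.r0=0 thr1.r1=0
thr1.r0=0 thr1.r1=2
thr1.r0=2 thr1.r1=0
thr1.r0=2 thr1.r1=2

outcome vector order: (thr1.r0,thr1.r1)
|SC outcomes| = 4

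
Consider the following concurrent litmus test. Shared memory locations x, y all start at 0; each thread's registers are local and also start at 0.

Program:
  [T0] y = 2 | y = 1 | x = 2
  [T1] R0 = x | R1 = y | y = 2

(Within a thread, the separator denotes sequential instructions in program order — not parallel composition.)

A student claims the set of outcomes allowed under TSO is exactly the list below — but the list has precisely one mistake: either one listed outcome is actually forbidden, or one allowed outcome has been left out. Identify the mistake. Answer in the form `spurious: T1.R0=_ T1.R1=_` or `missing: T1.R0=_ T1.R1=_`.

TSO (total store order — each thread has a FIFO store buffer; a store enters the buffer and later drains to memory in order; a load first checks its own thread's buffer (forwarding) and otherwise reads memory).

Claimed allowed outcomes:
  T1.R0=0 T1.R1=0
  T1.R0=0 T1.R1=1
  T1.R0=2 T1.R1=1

outcome vector order: (T1.R0,T1.R1)
TSO (4): 0/0 0/1 0/2 2/1
TSO∖claimed = {0/2}

missing: T1.R0=0 T1.R1=2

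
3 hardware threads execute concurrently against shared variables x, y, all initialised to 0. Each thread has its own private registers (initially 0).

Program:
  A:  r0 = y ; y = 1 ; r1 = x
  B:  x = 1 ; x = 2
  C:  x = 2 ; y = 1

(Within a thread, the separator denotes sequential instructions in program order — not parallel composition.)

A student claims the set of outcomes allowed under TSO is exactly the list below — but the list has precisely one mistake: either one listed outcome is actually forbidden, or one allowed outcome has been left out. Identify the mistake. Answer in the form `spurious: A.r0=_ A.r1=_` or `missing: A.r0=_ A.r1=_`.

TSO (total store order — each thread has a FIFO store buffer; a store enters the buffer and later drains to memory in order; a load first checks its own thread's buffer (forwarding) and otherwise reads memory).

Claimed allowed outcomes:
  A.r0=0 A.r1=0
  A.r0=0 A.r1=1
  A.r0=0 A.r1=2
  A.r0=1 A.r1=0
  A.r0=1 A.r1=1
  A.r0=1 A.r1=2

spurious: A.r0=1 A.r1=0

outcome vector order: (A.r0,A.r1)
under TSO → 0/0, 0/1, 0/2, 1/1, 1/2
claimed∖TSO = {1/0}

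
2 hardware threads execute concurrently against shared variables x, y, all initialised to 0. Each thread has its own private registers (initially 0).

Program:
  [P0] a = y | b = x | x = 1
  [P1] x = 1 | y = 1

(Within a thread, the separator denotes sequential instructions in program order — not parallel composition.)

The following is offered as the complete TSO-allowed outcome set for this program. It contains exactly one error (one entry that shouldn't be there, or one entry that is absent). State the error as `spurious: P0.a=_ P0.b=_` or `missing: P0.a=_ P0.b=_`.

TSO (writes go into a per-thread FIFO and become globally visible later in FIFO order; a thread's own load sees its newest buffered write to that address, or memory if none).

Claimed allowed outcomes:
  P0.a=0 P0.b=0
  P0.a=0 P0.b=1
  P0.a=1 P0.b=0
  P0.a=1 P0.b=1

outcome vector order: (P0.a,P0.b)
TSO: 3 outcomes — {0/0; 0/1; 1/1}
claimed∖TSO = {1/0}

spurious: P0.a=1 P0.b=0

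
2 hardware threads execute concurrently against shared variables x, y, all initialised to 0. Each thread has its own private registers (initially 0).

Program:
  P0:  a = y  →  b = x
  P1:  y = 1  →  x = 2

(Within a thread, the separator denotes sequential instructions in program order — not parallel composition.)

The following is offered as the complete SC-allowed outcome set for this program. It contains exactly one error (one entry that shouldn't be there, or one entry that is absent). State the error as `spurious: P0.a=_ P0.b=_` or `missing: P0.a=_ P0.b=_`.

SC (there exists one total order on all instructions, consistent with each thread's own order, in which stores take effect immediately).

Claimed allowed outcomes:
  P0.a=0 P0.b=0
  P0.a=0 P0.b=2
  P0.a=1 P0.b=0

missing: P0.a=1 P0.b=2

outcome vector order: (P0.a,P0.b)
under SC → 0/0; 0/2; 1/0; 1/2
SC∖claimed = {1/2}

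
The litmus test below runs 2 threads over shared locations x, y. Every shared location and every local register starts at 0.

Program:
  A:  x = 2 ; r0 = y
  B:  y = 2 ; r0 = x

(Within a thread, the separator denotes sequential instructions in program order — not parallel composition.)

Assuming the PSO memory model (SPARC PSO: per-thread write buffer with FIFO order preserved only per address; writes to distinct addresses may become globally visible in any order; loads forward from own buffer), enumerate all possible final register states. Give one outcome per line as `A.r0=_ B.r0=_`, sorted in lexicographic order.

outcome vector order: (A.r0,B.r0)
|PSO outcomes| = 4

A.r0=0 B.r0=0
A.r0=0 B.r0=2
A.r0=2 B.r0=0
A.r0=2 B.r0=2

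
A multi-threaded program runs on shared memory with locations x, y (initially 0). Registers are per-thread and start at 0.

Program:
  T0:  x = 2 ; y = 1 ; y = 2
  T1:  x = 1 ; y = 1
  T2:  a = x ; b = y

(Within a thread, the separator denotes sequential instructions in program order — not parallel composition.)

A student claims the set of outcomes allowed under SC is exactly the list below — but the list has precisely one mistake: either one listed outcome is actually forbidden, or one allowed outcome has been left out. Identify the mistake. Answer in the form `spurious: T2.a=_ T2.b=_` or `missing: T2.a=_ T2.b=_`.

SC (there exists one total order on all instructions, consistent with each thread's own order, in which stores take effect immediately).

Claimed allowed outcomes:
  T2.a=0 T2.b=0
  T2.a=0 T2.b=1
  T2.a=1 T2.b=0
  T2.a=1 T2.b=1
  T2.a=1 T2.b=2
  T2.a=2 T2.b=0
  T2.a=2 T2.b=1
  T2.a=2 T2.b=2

missing: T2.a=0 T2.b=2

outcome vector order: (T2.a,T2.b)
SC (9): <0 0>; <0 1>; <0 2>; <1 0>; <1 1>; <1 2>; <2 0>; <2 1>; <2 2>
SC∖claimed = {<0 2>}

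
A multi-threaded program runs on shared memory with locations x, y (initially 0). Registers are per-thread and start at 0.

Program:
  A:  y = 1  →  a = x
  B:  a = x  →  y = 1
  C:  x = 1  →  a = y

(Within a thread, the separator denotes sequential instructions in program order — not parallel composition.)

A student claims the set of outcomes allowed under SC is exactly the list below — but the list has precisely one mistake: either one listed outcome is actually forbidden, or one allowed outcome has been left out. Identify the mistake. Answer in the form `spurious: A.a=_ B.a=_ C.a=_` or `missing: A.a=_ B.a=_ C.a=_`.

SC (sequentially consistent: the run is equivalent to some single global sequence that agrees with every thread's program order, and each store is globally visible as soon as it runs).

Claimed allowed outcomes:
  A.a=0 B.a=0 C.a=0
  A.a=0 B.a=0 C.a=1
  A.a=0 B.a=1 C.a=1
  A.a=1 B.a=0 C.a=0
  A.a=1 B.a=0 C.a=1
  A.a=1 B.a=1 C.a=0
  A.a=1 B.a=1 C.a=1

outcome vector order: (A.a,B.a,C.a)
SC: 6 outcomes — {0/0/1 0/1/1 1/0/0 1/0/1 1/1/0 1/1/1}
claimed∖SC = {0/0/0}

spurious: A.a=0 B.a=0 C.a=0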